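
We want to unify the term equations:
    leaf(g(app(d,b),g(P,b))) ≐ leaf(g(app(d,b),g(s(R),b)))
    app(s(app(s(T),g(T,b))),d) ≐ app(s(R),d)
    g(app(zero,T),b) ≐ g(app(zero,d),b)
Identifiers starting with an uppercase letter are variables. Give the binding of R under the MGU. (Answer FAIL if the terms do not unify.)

app(s(d),g(d,b))

Decompose leaf/1: g(app(d,b),g(P,b)) ≐ g(app(d,b),g(s(R),b)).
Decompose g/2: app(d,b) ≐ app(d,b),  g(P,b) ≐ g(s(R),b).
Delete trivial equation app(d,b) ≐ app(d,b).
Decompose g/2: P ≐ s(R),  b ≐ b.
Bind P := s(R); no other remaining equation mentions P.
Delete trivial equation b ≐ b.
Decompose app/2: s(app(s(T),g(T,b))) ≐ s(R),  d ≐ d.
Decompose s/1: app(s(T),g(T,b)) ≐ R.
Bind R := app(s(T),g(T,b)); no other remaining equation mentions R. Substituting into the earlier binding gives P := s(app(s(T),g(T,b))).
Delete trivial equation d ≐ d.
Decompose g/2: app(zero,T) ≐ app(zero,d),  b ≐ b.
Decompose app/2: zero ≐ zero,  T ≐ d.
Delete trivial equation zero ≐ zero.
Bind T := d; no other remaining equation mentions T. Substituting into the earlier bindings gives P := s(app(s(d),g(d,b))), R := app(s(d),g(d,b)).
Delete trivial equation b ≐ b.
MGU = { P := s(app(s(d),g(d,b))), R := app(s(d),g(d,b)), T := d }, so R := app(s(d),g(d,b)).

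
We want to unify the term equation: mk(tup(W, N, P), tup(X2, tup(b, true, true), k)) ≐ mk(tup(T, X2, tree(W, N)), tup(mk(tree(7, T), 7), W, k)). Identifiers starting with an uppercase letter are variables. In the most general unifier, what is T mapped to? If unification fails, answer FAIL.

Decompose mk/2: tup(W, N, P) ≐ tup(T, X2, tree(W, N)),  tup(X2, tup(b, true, true), k) ≐ tup(mk(tree(7, T), 7), W, k).
Decompose tup/3: W ≐ T,  N ≐ X2,  P ≐ tree(W, N).
Bind W := T; substituting into the 2 remaining equations that mention W gives: P ≐ tree(T, N),  tup(X2, tup(b, true, true), k) ≐ tup(mk(tree(7, T), 7), T, k).
Bind N := X2; substituting into the one remaining equation that mentions N gives: P ≐ tree(T, X2).
Bind P := tree(T, X2); no other remaining equation mentions P.
Decompose tup/3: X2 ≐ mk(tree(7, T), 7),  tup(b, true, true) ≐ T,  k ≐ k.
Bind X2 := mk(tree(7, T), 7); no other remaining equation mentions X2. Substituting into the earlier bindings gives N := mk(tree(7, T), 7), P := tree(T, mk(tree(7, T), 7)).
Bind T := tup(b, true, true); no other remaining equation mentions T. Substituting into the earlier bindings gives W := tup(b, true, true), N := mk(tree(7, tup(b, true, true)), 7), P := tree(tup(b, true, true), mk(tree(7, tup(b, true, true)), 7)), X2 := mk(tree(7, tup(b, true, true)), 7).
Delete trivial equation k ≐ k.
MGU = { W := tup(b, true, true), N := mk(tree(7, tup(b, true, true)), 7), P := tree(tup(b, true, true), mk(tree(7, tup(b, true, true)), 7)), X2 := mk(tree(7, tup(b, true, true)), 7), T := tup(b, true, true) }, so T := tup(b, true, true).

tup(b, true, true)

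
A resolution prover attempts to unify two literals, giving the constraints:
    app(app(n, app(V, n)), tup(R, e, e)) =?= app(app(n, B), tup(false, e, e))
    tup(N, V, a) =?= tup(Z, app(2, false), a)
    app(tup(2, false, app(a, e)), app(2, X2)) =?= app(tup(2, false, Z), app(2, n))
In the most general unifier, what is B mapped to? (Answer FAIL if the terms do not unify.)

app(app(2, false), n)

Decompose app/2: app(n, app(V, n)) =?= app(n, B),  tup(R, e, e) =?= tup(false, e, e).
Decompose app/2: n =?= n,  app(V, n) =?= B.
Delete trivial equation n =?= n.
Bind B := app(V, n); no other remaining equation mentions B.
Decompose tup/3: R =?= false,  e =?= e,  e =?= e.
Bind R := false; no other remaining equation mentions R.
Delete trivial equation e =?= e.
Delete trivial equation e =?= e.
Decompose tup/3: N =?= Z,  V =?= app(2, false),  a =?= a.
Bind N := Z; no other remaining equation mentions N.
Bind V := app(2, false); no other remaining equation mentions V. Substituting into the earlier binding gives B := app(app(2, false), n).
Delete trivial equation a =?= a.
Decompose app/2: tup(2, false, app(a, e)) =?= tup(2, false, Z),  app(2, X2) =?= app(2, n).
Decompose tup/3: 2 =?= 2,  false =?= false,  app(a, e) =?= Z.
Delete trivial equation 2 =?= 2.
Delete trivial equation false =?= false.
Bind Z := app(a, e); no other remaining equation mentions Z. Substituting into the earlier binding gives N := app(a, e).
Decompose app/2: 2 =?= 2,  X2 =?= n.
Delete trivial equation 2 =?= 2.
Bind X2 := n.
MGU = { B ↦ app(app(2, false), n), R ↦ false, N ↦ app(a, e), V ↦ app(2, false), Z ↦ app(a, e), X2 ↦ n }, so B ↦ app(app(2, false), n).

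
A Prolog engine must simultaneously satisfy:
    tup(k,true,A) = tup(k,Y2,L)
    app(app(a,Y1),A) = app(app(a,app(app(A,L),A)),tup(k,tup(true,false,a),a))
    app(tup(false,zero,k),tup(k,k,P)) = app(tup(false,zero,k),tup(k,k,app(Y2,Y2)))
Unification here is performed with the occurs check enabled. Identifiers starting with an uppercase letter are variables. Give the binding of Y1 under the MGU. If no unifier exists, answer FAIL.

Decompose tup/3: k = k,  true = Y2,  A = L.
Delete trivial equation k = k.
Bind Y2 := true; substituting into the one remaining equation that mentions Y2 gives: app(tup(false,zero,k),tup(k,k,P)) = app(tup(false,zero,k),tup(k,k,app(true,true))).
Bind A := L; substituting into the one remaining equation that mentions A gives: app(app(a,Y1),L) = app(app(a,app(app(L,L),L)),tup(k,tup(true,false,a),a)).
Decompose app/2: app(a,Y1) = app(a,app(app(L,L),L)),  L = tup(k,tup(true,false,a),a).
Decompose app/2: a = a,  Y1 = app(app(L,L),L).
Delete trivial equation a = a.
Bind Y1 := app(app(L,L),L); no other remaining equation mentions Y1.
Bind L := tup(k,tup(true,false,a),a); no other remaining equation mentions L. Substituting into the earlier bindings gives A := tup(k,tup(true,false,a),a), Y1 := app(app(tup(k,tup(true,false,a),a),tup(k,tup(true,false,a),a)),tup(k,tup(true,false,a),a)).
Decompose app/2: tup(false,zero,k) = tup(false,zero,k),  tup(k,k,P) = tup(k,k,app(true,true)).
Delete trivial equation tup(false,zero,k) = tup(false,zero,k).
Decompose tup/3: k = k,  k = k,  P = app(true,true).
Delete trivial equation k = k.
Delete trivial equation k = k.
Bind P := app(true,true).
MGU = { Y2 = true, A = tup(k,tup(true,false,a),a), Y1 = app(app(tup(k,tup(true,false,a),a),tup(k,tup(true,false,a),a)),tup(k,tup(true,false,a),a)), L = tup(k,tup(true,false,a),a), P = app(true,true) }, so Y1 = app(app(tup(k,tup(true,false,a),a),tup(k,tup(true,false,a),a)),tup(k,tup(true,false,a),a)).

app(app(tup(k,tup(true,false,a),a),tup(k,tup(true,false,a),a)),tup(k,tup(true,false,a),a))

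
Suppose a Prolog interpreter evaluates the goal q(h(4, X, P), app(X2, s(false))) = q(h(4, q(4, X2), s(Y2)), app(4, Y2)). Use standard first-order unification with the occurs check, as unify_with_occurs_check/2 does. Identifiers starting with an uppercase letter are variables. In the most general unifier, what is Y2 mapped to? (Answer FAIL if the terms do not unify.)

s(false)

Decompose q/2: h(4, X, P) = h(4, q(4, X2), s(Y2)),  app(X2, s(false)) = app(4, Y2).
Decompose h/3: 4 = 4,  X = q(4, X2),  P = s(Y2).
Delete trivial equation 4 = 4.
Bind X := q(4, X2); no other remaining equation mentions X.
Bind P := s(Y2); no other remaining equation mentions P.
Decompose app/2: X2 = 4,  s(false) = Y2.
Bind X2 := 4; no other remaining equation mentions X2. Substituting into the earlier binding gives X := q(4, 4).
Bind Y2 := s(false). Substituting into the earlier binding gives P := s(s(false)).
MGU = { X = q(4, 4), P = s(s(false)), X2 = 4, Y2 = s(false) }, so Y2 = s(false).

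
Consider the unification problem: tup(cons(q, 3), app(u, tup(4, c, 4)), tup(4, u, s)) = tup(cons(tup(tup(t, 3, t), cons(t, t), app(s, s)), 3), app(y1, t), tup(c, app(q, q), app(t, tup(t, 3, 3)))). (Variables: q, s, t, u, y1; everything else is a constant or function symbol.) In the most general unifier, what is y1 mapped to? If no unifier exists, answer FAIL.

FAIL

Decompose tup/3: cons(q, 3) = cons(tup(tup(t, 3, t), cons(t, t), app(s, s)), 3),  app(u, tup(4, c, 4)) = app(y1, t),  tup(4, u, s) = tup(c, app(q, q), app(t, tup(t, 3, 3))).
Decompose cons/2: q = tup(tup(t, 3, t), cons(t, t), app(s, s)),  3 = 3.
Bind q := tup(tup(t, 3, t), cons(t, t), app(s, s)); substituting into the one remaining equation that mentions q gives: tup(4, u, s) = tup(c, app(tup(tup(t, 3, t), cons(t, t), app(s, s)), tup(tup(t, 3, t), cons(t, t), app(s, s))), app(t, tup(t, 3, 3))).
Delete trivial equation 3 = 3.
Decompose app/2: u = y1,  tup(4, c, 4) = t.
Bind u := y1; substituting into the one remaining equation that mentions u gives: tup(4, y1, s) = tup(c, app(tup(tup(t, 3, t), cons(t, t), app(s, s)), tup(tup(t, 3, t), cons(t, t), app(s, s))), app(t, tup(t, 3, 3))).
Bind t := tup(4, c, 4); substituting into the remaining equation gives: tup(4, y1, s) = tup(c, app(tup(tup(tup(4, c, 4), 3, tup(4, c, 4)), cons(tup(4, c, 4), tup(4, c, 4)), app(s, s)), tup(tup(tup(4, c, 4), 3, tup(4, c, 4)), cons(tup(4, c, 4), tup(4, c, 4)), app(s, s))), app(tup(4, c, 4), tup(tup(4, c, 4), 3, 3))). Substituting into the earlier binding gives q := tup(tup(tup(4, c, 4), 3, tup(4, c, 4)), cons(tup(4, c, 4), tup(4, c, 4)), app(s, s)).
Decompose tup/3: 4 = c,  y1 = app(tup(tup(tup(4, c, 4), 3, tup(4, c, 4)), cons(tup(4, c, 4), tup(4, c, 4)), app(s, s)), tup(tup(tup(4, c, 4), 3, tup(4, c, 4)), cons(tup(4, c, 4), tup(4, c, 4)), app(s, s))),  s = app(tup(4, c, 4), tup(tup(4, c, 4), 3, 3)).
Clash: constants 4 and c differ; no unifier exists.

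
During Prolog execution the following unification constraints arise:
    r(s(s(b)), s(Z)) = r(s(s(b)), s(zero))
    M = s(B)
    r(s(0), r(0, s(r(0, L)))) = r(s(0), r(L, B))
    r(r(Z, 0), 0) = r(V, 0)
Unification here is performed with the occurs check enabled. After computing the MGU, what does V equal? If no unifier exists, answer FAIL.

Decompose r/2: s(s(b)) = s(s(b)),  s(Z) = s(zero).
Delete trivial equation s(s(b)) = s(s(b)).
Decompose s/1: Z = zero.
Bind Z := zero; substituting into the one remaining equation that mentions Z gives: r(r(zero, 0), 0) = r(V, 0).
Bind M := s(B); no other remaining equation mentions M.
Decompose r/2: s(0) = s(0),  r(0, s(r(0, L))) = r(L, B).
Delete trivial equation s(0) = s(0).
Decompose r/2: 0 = L,  s(r(0, L)) = B.
Bind L := 0; substituting into the one remaining equation that mentions L gives: s(r(0, 0)) = B.
Bind B := s(r(0, 0)); no other remaining equation mentions B. Substituting into the earlier binding gives M := s(s(r(0, 0))).
Decompose r/2: r(zero, 0) = V,  0 = 0.
Bind V := r(zero, 0); no other remaining equation mentions V.
Delete trivial equation 0 = 0.
MGU = { Z = zero, M = s(s(r(0, 0))), L = 0, B = s(r(0, 0)), V = r(zero, 0) }, so V = r(zero, 0).

r(zero, 0)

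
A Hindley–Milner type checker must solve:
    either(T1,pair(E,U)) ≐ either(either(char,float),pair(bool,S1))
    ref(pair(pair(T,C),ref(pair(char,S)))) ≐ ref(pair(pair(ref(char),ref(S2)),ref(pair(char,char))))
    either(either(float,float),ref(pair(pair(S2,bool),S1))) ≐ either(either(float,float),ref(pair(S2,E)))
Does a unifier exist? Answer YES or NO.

NO

Decompose either/2: T1 ≐ either(char,float),  pair(E,U) ≐ pair(bool,S1).
Bind T1 := either(char,float); no other remaining equation mentions T1.
Decompose pair/2: E ≐ bool,  U ≐ S1.
Bind E := bool; substituting into the one remaining equation that mentions E gives: either(either(float,float),ref(pair(pair(S2,bool),S1))) ≐ either(either(float,float),ref(pair(S2,bool))).
Bind U := S1; no other remaining equation mentions U.
Decompose ref/1: pair(pair(T,C),ref(pair(char,S))) ≐ pair(pair(ref(char),ref(S2)),ref(pair(char,char))).
Decompose pair/2: pair(T,C) ≐ pair(ref(char),ref(S2)),  ref(pair(char,S)) ≐ ref(pair(char,char)).
Decompose pair/2: T ≐ ref(char),  C ≐ ref(S2).
Bind T := ref(char); no other remaining equation mentions T.
Bind C := ref(S2); no other remaining equation mentions C.
Decompose ref/1: pair(char,S) ≐ pair(char,char).
Decompose pair/2: char ≐ char,  S ≐ char.
Delete trivial equation char ≐ char.
Bind S := char; no other remaining equation mentions S.
Decompose either/2: either(float,float) ≐ either(float,float),  ref(pair(pair(S2,bool),S1)) ≐ ref(pair(S2,bool)).
Delete trivial equation either(float,float) ≐ either(float,float).
Decompose ref/1: pair(pair(S2,bool),S1) ≐ pair(S2,bool).
Decompose pair/2: pair(S2,bool) ≐ S2,  S1 ≐ bool.
Occurs check fails: S2 occurs in pair(S2,bool); the equation S2 ≐ pair(S2,bool) has no finite solution.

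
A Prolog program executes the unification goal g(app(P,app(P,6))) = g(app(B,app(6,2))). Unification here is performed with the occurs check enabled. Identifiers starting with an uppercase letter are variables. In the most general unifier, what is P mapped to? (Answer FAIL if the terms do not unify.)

Decompose g/1: app(P,app(P,6)) = app(B,app(6,2)).
Decompose app/2: P = B,  app(P,6) = app(6,2).
Bind P := B; substituting into the remaining equation gives: app(B,6) = app(6,2).
Decompose app/2: B = 6,  6 = 2.
Bind B := 6; no other remaining equation mentions B. Substituting into the earlier binding gives P := 6.
Clash: constants 6 and 2 differ; no unifier exists.

FAIL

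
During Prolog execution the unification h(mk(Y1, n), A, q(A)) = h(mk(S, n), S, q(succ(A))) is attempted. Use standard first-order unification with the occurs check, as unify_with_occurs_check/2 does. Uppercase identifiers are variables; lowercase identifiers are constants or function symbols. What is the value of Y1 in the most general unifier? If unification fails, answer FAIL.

Decompose h/3: mk(Y1, n) = mk(S, n),  A = S,  q(A) = q(succ(A)).
Decompose mk/2: Y1 = S,  n = n.
Bind Y1 := S; no other remaining equation mentions Y1.
Delete trivial equation n = n.
Bind A := S; substituting into the remaining equation gives: q(S) = q(succ(S)).
Decompose q/1: S = succ(S).
Occurs check fails: S occurs in succ(S); the equation S = succ(S) has no finite solution.

FAIL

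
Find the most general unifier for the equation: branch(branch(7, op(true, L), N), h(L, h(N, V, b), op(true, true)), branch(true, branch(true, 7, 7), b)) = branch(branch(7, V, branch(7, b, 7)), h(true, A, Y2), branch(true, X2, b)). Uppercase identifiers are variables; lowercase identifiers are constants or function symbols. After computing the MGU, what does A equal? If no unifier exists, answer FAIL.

Decompose branch/3: branch(7, op(true, L), N) = branch(7, V, branch(7, b, 7)),  h(L, h(N, V, b), op(true, true)) = h(true, A, Y2),  branch(true, branch(true, 7, 7), b) = branch(true, X2, b).
Decompose branch/3: 7 = 7,  op(true, L) = V,  N = branch(7, b, 7).
Delete trivial equation 7 = 7.
Bind V := op(true, L); substituting into the one remaining equation that mentions V gives: h(L, h(N, op(true, L), b), op(true, true)) = h(true, A, Y2).
Bind N := branch(7, b, 7); substituting into the one remaining equation that mentions N gives: h(L, h(branch(7, b, 7), op(true, L), b), op(true, true)) = h(true, A, Y2).
Decompose h/3: L = true,  h(branch(7, b, 7), op(true, L), b) = A,  op(true, true) = Y2.
Bind L := true; substituting into the one remaining equation that mentions L gives: h(branch(7, b, 7), op(true, true), b) = A. Substituting into the earlier binding gives V := op(true, true).
Bind A := h(branch(7, b, 7), op(true, true), b); no other remaining equation mentions A.
Bind Y2 := op(true, true); no other remaining equation mentions Y2.
Decompose branch/3: true = true,  branch(true, 7, 7) = X2,  b = b.
Delete trivial equation true = true.
Bind X2 := branch(true, 7, 7); no other remaining equation mentions X2.
Delete trivial equation b = b.
MGU = { V -> op(true, true), N -> branch(7, b, 7), L -> true, A -> h(branch(7, b, 7), op(true, true), b), Y2 -> op(true, true), X2 -> branch(true, 7, 7) }, so A -> h(branch(7, b, 7), op(true, true), b).

h(branch(7, b, 7), op(true, true), b)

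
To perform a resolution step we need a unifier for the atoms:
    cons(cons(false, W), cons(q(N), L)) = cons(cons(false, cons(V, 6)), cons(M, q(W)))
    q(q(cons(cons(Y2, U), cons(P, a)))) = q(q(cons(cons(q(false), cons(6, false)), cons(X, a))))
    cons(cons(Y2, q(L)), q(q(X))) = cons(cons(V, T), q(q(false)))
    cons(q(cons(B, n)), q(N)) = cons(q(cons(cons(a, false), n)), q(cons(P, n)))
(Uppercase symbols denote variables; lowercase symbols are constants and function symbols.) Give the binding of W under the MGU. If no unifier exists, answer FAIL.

cons(q(false), 6)

Decompose cons/2: cons(false, W) = cons(false, cons(V, 6)),  cons(q(N), L) = cons(M, q(W)).
Decompose cons/2: false = false,  W = cons(V, 6).
Delete trivial equation false = false.
Bind W := cons(V, 6); substituting into the one remaining equation that mentions W gives: cons(q(N), L) = cons(M, q(cons(V, 6))).
Decompose cons/2: q(N) = M,  L = q(cons(V, 6)).
Bind M := q(N); no other remaining equation mentions M.
Bind L := q(cons(V, 6)); substituting into the one remaining equation that mentions L gives: cons(cons(Y2, q(q(cons(V, 6)))), q(q(X))) = cons(cons(V, T), q(q(false))).
Decompose q/1: q(cons(cons(Y2, U), cons(P, a))) = q(cons(cons(q(false), cons(6, false)), cons(X, a))).
Decompose q/1: cons(cons(Y2, U), cons(P, a)) = cons(cons(q(false), cons(6, false)), cons(X, a)).
Decompose cons/2: cons(Y2, U) = cons(q(false), cons(6, false)),  cons(P, a) = cons(X, a).
Decompose cons/2: Y2 = q(false),  U = cons(6, false).
Bind Y2 := q(false); substituting into the one remaining equation that mentions Y2 gives: cons(cons(q(false), q(q(cons(V, 6)))), q(q(X))) = cons(cons(V, T), q(q(false))).
Bind U := cons(6, false); no other remaining equation mentions U.
Decompose cons/2: P = X,  a = a.
Bind P := X; substituting into the one remaining equation that mentions P gives: cons(q(cons(B, n)), q(N)) = cons(q(cons(cons(a, false), n)), q(cons(X, n))).
Delete trivial equation a = a.
Decompose cons/2: cons(q(false), q(q(cons(V, 6)))) = cons(V, T),  q(q(X)) = q(q(false)).
Decompose cons/2: q(false) = V,  q(q(cons(V, 6))) = T.
Bind V := q(false); substituting into the one remaining equation that mentions V gives: q(q(cons(q(false), 6))) = T. Substituting into the earlier bindings gives W := cons(q(false), 6), L := q(cons(q(false), 6)).
Bind T := q(q(cons(q(false), 6))); no other remaining equation mentions T.
Decompose q/1: q(X) = q(false).
Decompose q/1: X = false.
Bind X := false; substituting into the remaining equation gives: cons(q(cons(B, n)), q(N)) = cons(q(cons(cons(a, false), n)), q(cons(false, n))). Substituting into the earlier binding gives P := false.
Decompose cons/2: q(cons(B, n)) = q(cons(cons(a, false), n)),  q(N) = q(cons(false, n)).
Decompose q/1: cons(B, n) = cons(cons(a, false), n).
Decompose cons/2: B = cons(a, false),  n = n.
Bind B := cons(a, false); no other remaining equation mentions B.
Delete trivial equation n = n.
Decompose q/1: N = cons(false, n).
Bind N := cons(false, n). Substituting into the earlier binding gives M := q(cons(false, n)).
MGU = { W -> cons(q(false), 6), M -> q(cons(false, n)), L -> q(cons(q(false), 6)), Y2 -> q(false), U -> cons(6, false), P -> false, V -> q(false), T -> q(q(cons(q(false), 6))), X -> false, B -> cons(a, false), N -> cons(false, n) }, so W -> cons(q(false), 6).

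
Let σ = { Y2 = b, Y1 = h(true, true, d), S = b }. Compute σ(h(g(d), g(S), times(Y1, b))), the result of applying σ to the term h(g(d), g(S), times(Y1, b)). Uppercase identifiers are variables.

Replace each occurrence of Y1 with h(true, true, d).
Replace each occurrence of S with b.
Result: h(g(d), g(b), times(h(true, true, d), b)).

h(g(d), g(b), times(h(true, true, d), b))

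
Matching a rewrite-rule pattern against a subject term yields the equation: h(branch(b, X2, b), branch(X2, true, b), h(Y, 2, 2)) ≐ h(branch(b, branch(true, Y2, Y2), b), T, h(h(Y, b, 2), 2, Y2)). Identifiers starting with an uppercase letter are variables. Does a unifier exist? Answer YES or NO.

Decompose h/3: branch(b, X2, b) ≐ branch(b, branch(true, Y2, Y2), b),  branch(X2, true, b) ≐ T,  h(Y, 2, 2) ≐ h(h(Y, b, 2), 2, Y2).
Decompose branch/3: b ≐ b,  X2 ≐ branch(true, Y2, Y2),  b ≐ b.
Delete trivial equation b ≐ b.
Bind X2 := branch(true, Y2, Y2); substituting into the one remaining equation that mentions X2 gives: branch(branch(true, Y2, Y2), true, b) ≐ T.
Delete trivial equation b ≐ b.
Bind T := branch(branch(true, Y2, Y2), true, b); no other remaining equation mentions T.
Decompose h/3: Y ≐ h(Y, b, 2),  2 ≐ 2,  2 ≐ Y2.
Occurs check fails: Y occurs in h(Y, b, 2); the equation Y ≐ h(Y, b, 2) has no finite solution.

NO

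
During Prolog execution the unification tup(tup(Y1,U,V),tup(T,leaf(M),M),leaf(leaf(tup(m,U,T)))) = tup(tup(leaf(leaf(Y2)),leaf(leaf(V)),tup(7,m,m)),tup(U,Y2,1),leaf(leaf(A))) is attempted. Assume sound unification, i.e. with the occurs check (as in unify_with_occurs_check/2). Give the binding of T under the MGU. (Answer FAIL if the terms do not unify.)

leaf(leaf(tup(7,m,m)))

Decompose tup/3: tup(Y1,U,V) = tup(leaf(leaf(Y2)),leaf(leaf(V)),tup(7,m,m)),  tup(T,leaf(M),M) = tup(U,Y2,1),  leaf(leaf(tup(m,U,T))) = leaf(leaf(A)).
Decompose tup/3: Y1 = leaf(leaf(Y2)),  U = leaf(leaf(V)),  V = tup(7,m,m).
Bind Y1 := leaf(leaf(Y2)); no other remaining equation mentions Y1.
Bind U := leaf(leaf(V)); substituting into the 2 remaining equations that mention U gives: tup(T,leaf(M),M) = tup(leaf(leaf(V)),Y2,1),  leaf(leaf(tup(m,leaf(leaf(V)),T))) = leaf(leaf(A)).
Bind V := tup(7,m,m); substituting into the remaining equations gives: tup(T,leaf(M),M) = tup(leaf(leaf(tup(7,m,m))),Y2,1),  leaf(leaf(tup(m,leaf(leaf(tup(7,m,m))),T))) = leaf(leaf(A)). Substituting into the earlier binding gives U := leaf(leaf(tup(7,m,m))).
Decompose tup/3: T = leaf(leaf(tup(7,m,m))),  leaf(M) = Y2,  M = 1.
Bind T := leaf(leaf(tup(7,m,m))); substituting into the one remaining equation that mentions T gives: leaf(leaf(tup(m,leaf(leaf(tup(7,m,m))),leaf(leaf(tup(7,m,m)))))) = leaf(leaf(A)).
Bind Y2 := leaf(M); no other remaining equation mentions Y2. Substituting into the earlier binding gives Y1 := leaf(leaf(leaf(M))).
Bind M := 1; no other remaining equation mentions M. Substituting into the earlier bindings gives Y1 := leaf(leaf(leaf(1))), Y2 := leaf(1).
Decompose leaf/1: leaf(tup(m,leaf(leaf(tup(7,m,m))),leaf(leaf(tup(7,m,m))))) = leaf(A).
Decompose leaf/1: tup(m,leaf(leaf(tup(7,m,m))),leaf(leaf(tup(7,m,m)))) = A.
Bind A := tup(m,leaf(leaf(tup(7,m,m))),leaf(leaf(tup(7,m,m)))).
MGU = { Y1 -> leaf(leaf(leaf(1))), U -> leaf(leaf(tup(7,m,m))), V -> tup(7,m,m), T -> leaf(leaf(tup(7,m,m))), Y2 -> leaf(1), M -> 1, A -> tup(m,leaf(leaf(tup(7,m,m))),leaf(leaf(tup(7,m,m)))) }, so T -> leaf(leaf(tup(7,m,m))).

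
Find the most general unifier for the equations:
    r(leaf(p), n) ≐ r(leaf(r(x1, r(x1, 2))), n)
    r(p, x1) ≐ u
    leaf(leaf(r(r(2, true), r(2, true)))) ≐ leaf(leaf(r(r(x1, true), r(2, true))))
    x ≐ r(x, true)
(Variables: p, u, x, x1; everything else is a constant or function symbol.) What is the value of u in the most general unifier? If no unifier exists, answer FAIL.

FAIL

Decompose r/2: leaf(p) ≐ leaf(r(x1, r(x1, 2))),  n ≐ n.
Decompose leaf/1: p ≐ r(x1, r(x1, 2)).
Bind p := r(x1, r(x1, 2)); substituting into the one remaining equation that mentions p gives: r(r(x1, r(x1, 2)), x1) ≐ u.
Delete trivial equation n ≐ n.
Bind u := r(r(x1, r(x1, 2)), x1); no other remaining equation mentions u.
Decompose leaf/1: leaf(r(r(2, true), r(2, true))) ≐ leaf(r(r(x1, true), r(2, true))).
Decompose leaf/1: r(r(2, true), r(2, true)) ≐ r(r(x1, true), r(2, true)).
Decompose r/2: r(2, true) ≐ r(x1, true),  r(2, true) ≐ r(2, true).
Decompose r/2: 2 ≐ x1,  true ≐ true.
Bind x1 := 2; no other remaining equation mentions x1. Substituting into the earlier bindings gives p := r(2, r(2, 2)), u := r(r(2, r(2, 2)), 2).
Delete trivial equation true ≐ true.
Delete trivial equation r(2, true) ≐ r(2, true).
Occurs check fails: x occurs in r(x, true); the equation x ≐ r(x, true) has no finite solution.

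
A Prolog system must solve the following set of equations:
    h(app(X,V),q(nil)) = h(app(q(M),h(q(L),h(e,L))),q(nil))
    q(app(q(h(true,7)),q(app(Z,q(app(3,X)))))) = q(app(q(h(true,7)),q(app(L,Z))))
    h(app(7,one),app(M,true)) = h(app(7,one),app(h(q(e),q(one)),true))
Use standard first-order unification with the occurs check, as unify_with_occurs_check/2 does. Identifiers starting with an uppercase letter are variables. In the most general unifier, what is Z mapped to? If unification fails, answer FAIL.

Decompose h/2: app(X,V) = app(q(M),h(q(L),h(e,L))),  q(nil) = q(nil).
Decompose app/2: X = q(M),  V = h(q(L),h(e,L)).
Bind X := q(M); substituting into the one remaining equation that mentions X gives: q(app(q(h(true,7)),q(app(Z,q(app(3,q(M))))))) = q(app(q(h(true,7)),q(app(L,Z)))).
Bind V := h(q(L),h(e,L)); no other remaining equation mentions V.
Delete trivial equation q(nil) = q(nil).
Decompose q/1: app(q(h(true,7)),q(app(Z,q(app(3,q(M)))))) = app(q(h(true,7)),q(app(L,Z))).
Decompose app/2: q(h(true,7)) = q(h(true,7)),  q(app(Z,q(app(3,q(M))))) = q(app(L,Z)).
Delete trivial equation q(h(true,7)) = q(h(true,7)).
Decompose q/1: app(Z,q(app(3,q(M)))) = app(L,Z).
Decompose app/2: Z = L,  q(app(3,q(M))) = Z.
Bind Z := L; substituting into the one remaining equation that mentions Z gives: q(app(3,q(M))) = L.
Bind L := q(app(3,q(M))); no other remaining equation mentions L. Substituting into the earlier bindings gives V := h(q(q(app(3,q(M)))),h(e,q(app(3,q(M))))), Z := q(app(3,q(M))).
Decompose h/2: app(7,one) = app(7,one),  app(M,true) = app(h(q(e),q(one)),true).
Delete trivial equation app(7,one) = app(7,one).
Decompose app/2: M = h(q(e),q(one)),  true = true.
Bind M := h(q(e),q(one)); no other remaining equation mentions M. Substituting into the earlier bindings gives X := q(h(q(e),q(one))), V := h(q(q(app(3,q(h(q(e),q(one)))))),h(e,q(app(3,q(h(q(e),q(one))))))), Z := q(app(3,q(h(q(e),q(one))))), L := q(app(3,q(h(q(e),q(one))))).
Delete trivial equation true = true.
MGU = { X ↦ q(h(q(e),q(one))), V ↦ h(q(q(app(3,q(h(q(e),q(one)))))),h(e,q(app(3,q(h(q(e),q(one))))))), Z ↦ q(app(3,q(h(q(e),q(one))))), L ↦ q(app(3,q(h(q(e),q(one))))), M ↦ h(q(e),q(one)) }, so Z ↦ q(app(3,q(h(q(e),q(one))))).

q(app(3,q(h(q(e),q(one)))))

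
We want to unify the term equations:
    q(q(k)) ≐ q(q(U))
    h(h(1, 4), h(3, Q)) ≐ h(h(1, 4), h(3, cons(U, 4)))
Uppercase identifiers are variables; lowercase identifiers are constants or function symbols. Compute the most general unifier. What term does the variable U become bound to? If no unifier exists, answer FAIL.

k

Decompose q/1: q(k) ≐ q(U).
Decompose q/1: k ≐ U.
Bind U := k; substituting into the remaining equation gives: h(h(1, 4), h(3, Q)) ≐ h(h(1, 4), h(3, cons(k, 4))).
Decompose h/2: h(1, 4) ≐ h(1, 4),  h(3, Q) ≐ h(3, cons(k, 4)).
Delete trivial equation h(1, 4) ≐ h(1, 4).
Decompose h/2: 3 ≐ 3,  Q ≐ cons(k, 4).
Delete trivial equation 3 ≐ 3.
Bind Q := cons(k, 4).
MGU = { U := k, Q := cons(k, 4) }, so U := k.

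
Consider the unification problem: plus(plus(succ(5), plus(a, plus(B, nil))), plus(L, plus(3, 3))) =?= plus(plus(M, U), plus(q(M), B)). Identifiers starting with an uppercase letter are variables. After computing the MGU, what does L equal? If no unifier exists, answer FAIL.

Decompose plus/2: plus(succ(5), plus(a, plus(B, nil))) =?= plus(M, U),  plus(L, plus(3, 3)) =?= plus(q(M), B).
Decompose plus/2: succ(5) =?= M,  plus(a, plus(B, nil)) =?= U.
Bind M := succ(5); substituting into the one remaining equation that mentions M gives: plus(L, plus(3, 3)) =?= plus(q(succ(5)), B).
Bind U := plus(a, plus(B, nil)); no other remaining equation mentions U.
Decompose plus/2: L =?= q(succ(5)),  plus(3, 3) =?= B.
Bind L := q(succ(5)); no other remaining equation mentions L.
Bind B := plus(3, 3). Substituting into the earlier binding gives U := plus(a, plus(plus(3, 3), nil)).
MGU = { M := succ(5), U := plus(a, plus(plus(3, 3), nil)), L := q(succ(5)), B := plus(3, 3) }, so L := q(succ(5)).

q(succ(5))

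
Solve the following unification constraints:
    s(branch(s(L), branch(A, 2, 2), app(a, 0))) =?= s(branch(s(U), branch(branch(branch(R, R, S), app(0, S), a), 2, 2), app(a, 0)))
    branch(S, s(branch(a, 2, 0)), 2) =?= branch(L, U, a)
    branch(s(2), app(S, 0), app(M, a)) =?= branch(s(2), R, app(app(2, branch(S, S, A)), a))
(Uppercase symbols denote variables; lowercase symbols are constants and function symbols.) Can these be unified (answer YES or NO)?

Decompose s/1: branch(s(L), branch(A, 2, 2), app(a, 0)) =?= branch(s(U), branch(branch(branch(R, R, S), app(0, S), a), 2, 2), app(a, 0)).
Decompose branch/3: s(L) =?= s(U),  branch(A, 2, 2) =?= branch(branch(branch(R, R, S), app(0, S), a), 2, 2),  app(a, 0) =?= app(a, 0).
Decompose s/1: L =?= U.
Bind L := U; substituting into the one remaining equation that mentions L gives: branch(S, s(branch(a, 2, 0)), 2) =?= branch(U, U, a).
Decompose branch/3: A =?= branch(branch(R, R, S), app(0, S), a),  2 =?= 2,  2 =?= 2.
Bind A := branch(branch(R, R, S), app(0, S), a); substituting into the one remaining equation that mentions A gives: branch(s(2), app(S, 0), app(M, a)) =?= branch(s(2), R, app(app(2, branch(S, S, branch(branch(R, R, S), app(0, S), a))), a)).
Delete trivial equation 2 =?= 2.
Delete trivial equation 2 =?= 2.
Delete trivial equation app(a, 0) =?= app(a, 0).
Decompose branch/3: S =?= U,  s(branch(a, 2, 0)) =?= U,  2 =?= a.
Bind S := U; substituting into the one remaining equation that mentions S gives: branch(s(2), app(U, 0), app(M, a)) =?= branch(s(2), R, app(app(2, branch(U, U, branch(branch(R, R, U), app(0, U), a))), a)). Substituting into the earlier binding gives A := branch(branch(R, R, U), app(0, U), a).
Bind U := s(branch(a, 2, 0)); substituting into the one remaining equation that mentions U gives: branch(s(2), app(s(branch(a, 2, 0)), 0), app(M, a)) =?= branch(s(2), R, app(app(2, branch(s(branch(a, 2, 0)), s(branch(a, 2, 0)), branch(branch(R, R, s(branch(a, 2, 0))), app(0, s(branch(a, 2, 0))), a))), a)). Substituting into the earlier bindings gives L := s(branch(a, 2, 0)), A := branch(branch(R, R, s(branch(a, 2, 0))), app(0, s(branch(a, 2, 0))), a), S := s(branch(a, 2, 0)).
Clash: constants 2 and a differ; no unifier exists.

NO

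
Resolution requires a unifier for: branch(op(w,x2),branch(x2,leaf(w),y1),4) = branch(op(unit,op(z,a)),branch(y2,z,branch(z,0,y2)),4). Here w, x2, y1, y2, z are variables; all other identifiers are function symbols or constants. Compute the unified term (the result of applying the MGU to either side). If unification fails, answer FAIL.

Decompose branch/3: op(w,x2) = op(unit,op(z,a)),  branch(x2,leaf(w),y1) = branch(y2,z,branch(z,0,y2)),  4 = 4.
Decompose op/2: w = unit,  x2 = op(z,a).
Bind w := unit; substituting into the one remaining equation that mentions w gives: branch(x2,leaf(unit),y1) = branch(y2,z,branch(z,0,y2)).
Bind x2 := op(z,a); substituting into the one remaining equation that mentions x2 gives: branch(op(z,a),leaf(unit),y1) = branch(y2,z,branch(z,0,y2)).
Decompose branch/3: op(z,a) = y2,  leaf(unit) = z,  y1 = branch(z,0,y2).
Bind y2 := op(z,a); substituting into the one remaining equation that mentions y2 gives: y1 = branch(z,0,op(z,a)).
Bind z := leaf(unit); substituting into the one remaining equation that mentions z gives: y1 = branch(leaf(unit),0,op(leaf(unit),a)). Substituting into the earlier bindings gives x2 := op(leaf(unit),a), y2 := op(leaf(unit),a).
Bind y1 := branch(leaf(unit),0,op(leaf(unit),a)); no other remaining equation mentions y1.
Delete trivial equation 4 = 4.
Applying the MGU to either side gives branch(op(unit,op(leaf(unit),a)),branch(op(leaf(unit),a),leaf(unit),branch(leaf(unit),0,op(leaf(unit),a))),4).

branch(op(unit,op(leaf(unit),a)),branch(op(leaf(unit),a),leaf(unit),branch(leaf(unit),0,op(leaf(unit),a))),4)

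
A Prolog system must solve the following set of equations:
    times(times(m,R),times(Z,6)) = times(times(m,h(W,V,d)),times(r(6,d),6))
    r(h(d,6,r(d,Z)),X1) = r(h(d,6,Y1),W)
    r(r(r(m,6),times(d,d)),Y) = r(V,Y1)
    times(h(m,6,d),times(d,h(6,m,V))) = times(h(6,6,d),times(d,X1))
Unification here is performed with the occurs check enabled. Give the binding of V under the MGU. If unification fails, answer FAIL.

Decompose times/2: times(m,R) = times(m,h(W,V,d)),  times(Z,6) = times(r(6,d),6).
Decompose times/2: m = m,  R = h(W,V,d).
Delete trivial equation m = m.
Bind R := h(W,V,d); no other remaining equation mentions R.
Decompose times/2: Z = r(6,d),  6 = 6.
Bind Z := r(6,d); substituting into the one remaining equation that mentions Z gives: r(h(d,6,r(d,r(6,d))),X1) = r(h(d,6,Y1),W).
Delete trivial equation 6 = 6.
Decompose r/2: h(d,6,r(d,r(6,d))) = h(d,6,Y1),  X1 = W.
Decompose h/3: d = d,  6 = 6,  r(d,r(6,d)) = Y1.
Delete trivial equation d = d.
Delete trivial equation 6 = 6.
Bind Y1 := r(d,r(6,d)); substituting into the one remaining equation that mentions Y1 gives: r(r(r(m,6),times(d,d)),Y) = r(V,r(d,r(6,d))).
Bind X1 := W; substituting into the one remaining equation that mentions X1 gives: times(h(m,6,d),times(d,h(6,m,V))) = times(h(6,6,d),times(d,W)).
Decompose r/2: r(r(m,6),times(d,d)) = V,  Y = r(d,r(6,d)).
Bind V := r(r(m,6),times(d,d)); substituting into the one remaining equation that mentions V gives: times(h(m,6,d),times(d,h(6,m,r(r(m,6),times(d,d))))) = times(h(6,6,d),times(d,W)). Substituting into the earlier binding gives R := h(W,r(r(m,6),times(d,d)),d).
Bind Y := r(d,r(6,d)); no other remaining equation mentions Y.
Decompose times/2: h(m,6,d) = h(6,6,d),  times(d,h(6,m,r(r(m,6),times(d,d)))) = times(d,W).
Decompose h/3: m = 6,  6 = 6,  d = d.
Clash: constants m and 6 differ; no unifier exists.

FAIL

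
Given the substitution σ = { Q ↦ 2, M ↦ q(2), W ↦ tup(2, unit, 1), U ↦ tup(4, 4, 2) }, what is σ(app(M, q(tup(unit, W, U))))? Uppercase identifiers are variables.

Replace each occurrence of M with q(2).
Replace each occurrence of W with tup(2, unit, 1).
Replace each occurrence of U with tup(4, 4, 2).
Result: app(q(2), q(tup(unit, tup(2, unit, 1), tup(4, 4, 2)))).

app(q(2), q(tup(unit, tup(2, unit, 1), tup(4, 4, 2))))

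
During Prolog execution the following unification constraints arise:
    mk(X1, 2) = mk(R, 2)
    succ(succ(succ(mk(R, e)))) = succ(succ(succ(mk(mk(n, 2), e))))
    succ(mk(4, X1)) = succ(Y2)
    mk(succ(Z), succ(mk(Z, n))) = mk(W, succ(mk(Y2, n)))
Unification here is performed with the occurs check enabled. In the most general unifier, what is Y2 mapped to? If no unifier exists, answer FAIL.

mk(4, mk(n, 2))

Decompose mk/2: X1 = R,  2 = 2.
Bind X1 := R; substituting into the one remaining equation that mentions X1 gives: succ(mk(4, R)) = succ(Y2).
Delete trivial equation 2 = 2.
Decompose succ/1: succ(succ(mk(R, e))) = succ(succ(mk(mk(n, 2), e))).
Decompose succ/1: succ(mk(R, e)) = succ(mk(mk(n, 2), e)).
Decompose succ/1: mk(R, e) = mk(mk(n, 2), e).
Decompose mk/2: R = mk(n, 2),  e = e.
Bind R := mk(n, 2); substituting into the one remaining equation that mentions R gives: succ(mk(4, mk(n, 2))) = succ(Y2). Substituting into the earlier binding gives X1 := mk(n, 2).
Delete trivial equation e = e.
Decompose succ/1: mk(4, mk(n, 2)) = Y2.
Bind Y2 := mk(4, mk(n, 2)); substituting into the remaining equation gives: mk(succ(Z), succ(mk(Z, n))) = mk(W, succ(mk(mk(4, mk(n, 2)), n))).
Decompose mk/2: succ(Z) = W,  succ(mk(Z, n)) = succ(mk(mk(4, mk(n, 2)), n)).
Bind W := succ(Z); no other remaining equation mentions W.
Decompose succ/1: mk(Z, n) = mk(mk(4, mk(n, 2)), n).
Decompose mk/2: Z = mk(4, mk(n, 2)),  n = n.
Bind Z := mk(4, mk(n, 2)); no other remaining equation mentions Z. Substituting into the earlier binding gives W := succ(mk(4, mk(n, 2))).
Delete trivial equation n = n.
MGU = { X1 ↦ mk(n, 2), R ↦ mk(n, 2), Y2 ↦ mk(4, mk(n, 2)), W ↦ succ(mk(4, mk(n, 2))), Z ↦ mk(4, mk(n, 2)) }, so Y2 ↦ mk(4, mk(n, 2)).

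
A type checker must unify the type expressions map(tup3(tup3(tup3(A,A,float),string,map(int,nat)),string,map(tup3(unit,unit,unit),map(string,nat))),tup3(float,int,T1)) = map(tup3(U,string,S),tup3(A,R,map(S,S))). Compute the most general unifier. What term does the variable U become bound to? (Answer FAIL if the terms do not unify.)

tup3(tup3(float,float,float),string,map(int,nat))

Decompose map/2: tup3(tup3(tup3(A,A,float),string,map(int,nat)),string,map(tup3(unit,unit,unit),map(string,nat))) = tup3(U,string,S),  tup3(float,int,T1) = tup3(A,R,map(S,S)).
Decompose tup3/3: tup3(tup3(A,A,float),string,map(int,nat)) = U,  string = string,  map(tup3(unit,unit,unit),map(string,nat)) = S.
Bind U := tup3(tup3(A,A,float),string,map(int,nat)); no other remaining equation mentions U.
Delete trivial equation string = string.
Bind S := map(tup3(unit,unit,unit),map(string,nat)); substituting into the remaining equation gives: tup3(float,int,T1) = tup3(A,R,map(map(tup3(unit,unit,unit),map(string,nat)),map(tup3(unit,unit,unit),map(string,nat)))).
Decompose tup3/3: float = A,  int = R,  T1 = map(map(tup3(unit,unit,unit),map(string,nat)),map(tup3(unit,unit,unit),map(string,nat))).
Bind A := float; no other remaining equation mentions A. Substituting into the earlier binding gives U := tup3(tup3(float,float,float),string,map(int,nat)).
Bind R := int; no other remaining equation mentions R.
Bind T1 := map(map(tup3(unit,unit,unit),map(string,nat)),map(tup3(unit,unit,unit),map(string,nat))).
MGU = { U -> tup3(tup3(float,float,float),string,map(int,nat)), S -> map(tup3(unit,unit,unit),map(string,nat)), A -> float, R -> int, T1 -> map(map(tup3(unit,unit,unit),map(string,nat)),map(tup3(unit,unit,unit),map(string,nat))) }, so U -> tup3(tup3(float,float,float),string,map(int,nat)).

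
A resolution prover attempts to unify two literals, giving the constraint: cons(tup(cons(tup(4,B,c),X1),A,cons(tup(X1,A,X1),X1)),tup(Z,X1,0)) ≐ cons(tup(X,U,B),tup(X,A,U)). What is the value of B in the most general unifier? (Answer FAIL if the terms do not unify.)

cons(tup(0,0,0),0)

Decompose cons/2: tup(cons(tup(4,B,c),X1),A,cons(tup(X1,A,X1),X1)) ≐ tup(X,U,B),  tup(Z,X1,0) ≐ tup(X,A,U).
Decompose tup/3: cons(tup(4,B,c),X1) ≐ X,  A ≐ U,  cons(tup(X1,A,X1),X1) ≐ B.
Bind X := cons(tup(4,B,c),X1); substituting into the one remaining equation that mentions X gives: tup(Z,X1,0) ≐ tup(cons(tup(4,B,c),X1),A,U).
Bind A := U; substituting into the remaining equations gives: cons(tup(X1,U,X1),X1) ≐ B,  tup(Z,X1,0) ≐ tup(cons(tup(4,B,c),X1),U,U).
Bind B := cons(tup(X1,U,X1),X1); substituting into the remaining equation gives: tup(Z,X1,0) ≐ tup(cons(tup(4,cons(tup(X1,U,X1),X1),c),X1),U,U). Substituting into the earlier binding gives X := cons(tup(4,cons(tup(X1,U,X1),X1),c),X1).
Decompose tup/3: Z ≐ cons(tup(4,cons(tup(X1,U,X1),X1),c),X1),  X1 ≐ U,  0 ≐ U.
Bind Z := cons(tup(4,cons(tup(X1,U,X1),X1),c),X1); no other remaining equation mentions Z.
Bind X1 := U; no other remaining equation mentions X1. Substituting into the earlier bindings gives X := cons(tup(4,cons(tup(U,U,U),U),c),U), B := cons(tup(U,U,U),U), Z := cons(tup(4,cons(tup(U,U,U),U),c),U).
Bind U := 0. Substituting into the earlier bindings gives X := cons(tup(4,cons(tup(0,0,0),0),c),0), A := 0, B := cons(tup(0,0,0),0), Z := cons(tup(4,cons(tup(0,0,0),0),c),0), X1 := 0.
MGU = { X -> cons(tup(4,cons(tup(0,0,0),0),c),0), A -> 0, B -> cons(tup(0,0,0),0), Z -> cons(tup(4,cons(tup(0,0,0),0),c),0), X1 -> 0, U -> 0 }, so B -> cons(tup(0,0,0),0).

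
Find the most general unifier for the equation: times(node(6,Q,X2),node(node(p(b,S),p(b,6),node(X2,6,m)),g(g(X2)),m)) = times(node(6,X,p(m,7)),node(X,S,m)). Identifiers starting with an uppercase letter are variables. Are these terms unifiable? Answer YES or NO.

YES

Decompose times/2: node(6,Q,X2) = node(6,X,p(m,7)),  node(node(p(b,S),p(b,6),node(X2,6,m)),g(g(X2)),m) = node(X,S,m).
Decompose node/3: 6 = 6,  Q = X,  X2 = p(m,7).
Delete trivial equation 6 = 6.
Bind Q := X; no other remaining equation mentions Q.
Bind X2 := p(m,7); substituting into the remaining equation gives: node(node(p(b,S),p(b,6),node(p(m,7),6,m)),g(g(p(m,7))),m) = node(X,S,m).
Decompose node/3: node(p(b,S),p(b,6),node(p(m,7),6,m)) = X,  g(g(p(m,7))) = S,  m = m.
Bind X := node(p(b,S),p(b,6),node(p(m,7),6,m)); no other remaining equation mentions X. Substituting into the earlier binding gives Q := node(p(b,S),p(b,6),node(p(m,7),6,m)).
Bind S := g(g(p(m,7))); no other remaining equation mentions S. Substituting into the earlier bindings gives Q := node(p(b,g(g(p(m,7)))),p(b,6),node(p(m,7),6,m)), X := node(p(b,g(g(p(m,7)))),p(b,6),node(p(m,7),6,m)).
Delete trivial equation m = m.
No equations remain and no clash or occurs-check failure arose, so a unifier exists.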